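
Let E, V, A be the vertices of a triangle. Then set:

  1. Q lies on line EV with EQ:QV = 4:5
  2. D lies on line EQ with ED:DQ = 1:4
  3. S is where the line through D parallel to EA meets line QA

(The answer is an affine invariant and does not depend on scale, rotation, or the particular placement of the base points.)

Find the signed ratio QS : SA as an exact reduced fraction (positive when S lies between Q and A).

QS:SA = 4

Set E = (0, 0), V = (1, 0), A = (0, 1); any affine frame gives the same invariant.
1. Q lies on line EV with EQ:QV = 4:5 ⇒ Q = (4/9, 0)
2. D lies on line EQ with ED:DQ = 1:4 ⇒ D = (4/45, 0)
3. S is where the line through D parallel to EA meets line QA ⇒ S = (4/45, 4/5)
S = Q + t·(A−Q) with t = 4/5, so QS:SA = t:(1−t) = 4/5:1/5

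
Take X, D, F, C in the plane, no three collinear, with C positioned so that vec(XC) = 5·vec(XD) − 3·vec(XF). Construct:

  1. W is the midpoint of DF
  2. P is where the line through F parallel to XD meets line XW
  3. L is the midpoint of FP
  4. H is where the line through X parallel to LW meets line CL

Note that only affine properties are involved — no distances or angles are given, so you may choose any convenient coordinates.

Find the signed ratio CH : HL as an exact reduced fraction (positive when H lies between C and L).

Set X = (0, 0), D = (1, 0), F = (0, 1), C = (5, -3); any affine frame gives the same invariant.
1. W is the midpoint of DF ⇒ W = (1/2, 1/2)
2. P is where the line through F parallel to XD meets line XW ⇒ P = (1, 1)
3. L is the midpoint of FP ⇒ L = (1/2, 1)
4. H is where the line through X parallel to LW meets line CL ⇒ H = (0, 13/9)
H = C + t·(L−C) with t = 10/9, so CH:HL = t:(1−t) = 10/9:-1/9

CH:HL = -10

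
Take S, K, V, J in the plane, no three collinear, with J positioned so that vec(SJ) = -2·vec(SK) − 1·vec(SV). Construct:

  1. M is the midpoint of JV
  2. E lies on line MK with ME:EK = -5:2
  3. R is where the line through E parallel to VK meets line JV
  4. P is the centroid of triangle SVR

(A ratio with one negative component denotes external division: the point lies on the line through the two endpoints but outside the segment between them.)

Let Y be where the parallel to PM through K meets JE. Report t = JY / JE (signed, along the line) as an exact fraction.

Work in coordinates with S = (0, 0), K = (1, 0), V = (0, 1), J = (-2, -1).
1. M is the midpoint of JV ⇒ M = (-1, 0)
2. E lies on line MK with ME:EK = -5:2 ⇒ E = (7/3, 0)
3. R is where the line through E parallel to VK meets line JV ⇒ R = (2/3, 5/3)
4. P is the centroid of triangle SVR ⇒ P = (2/9, 8/9)
through K parallel to PM: direction (-11/9, -8/9); meets JE at Y = (27/71, -32/71)
Y = J + t·(E−J) with t = 39/71

t = 39/71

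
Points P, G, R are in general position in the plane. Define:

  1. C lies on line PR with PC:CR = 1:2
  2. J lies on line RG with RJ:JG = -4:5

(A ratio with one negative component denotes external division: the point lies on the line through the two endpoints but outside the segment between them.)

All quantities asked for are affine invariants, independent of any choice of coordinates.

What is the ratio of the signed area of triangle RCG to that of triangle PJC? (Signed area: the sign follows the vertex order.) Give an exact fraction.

Assign P = (0, 0), G = (1, 0), R = (0, 1) — the answer is frame-independent, so this choice is without loss of generality.
1. C lies on line PR with PC:CR = 1:2 ⇒ C = (0, 1/3)
2. J lies on line RG with RJ:JG = -4:5 ⇒ J = (-4, 5)
2·[RCG] = 2/3, 2·[PJC] = -4/3
[RCG]:[PJC] = 2/3:-4/3 = -1/2

[RCG]:[PJC] = -1/2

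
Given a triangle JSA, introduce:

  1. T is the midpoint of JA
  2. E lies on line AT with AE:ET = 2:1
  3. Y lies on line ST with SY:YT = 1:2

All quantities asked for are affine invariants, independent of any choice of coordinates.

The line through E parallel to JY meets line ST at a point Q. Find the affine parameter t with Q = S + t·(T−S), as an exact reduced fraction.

Assign J = (0, 0), S = (1, 0), A = (0, 1) — the answer is frame-independent, so this choice is without loss of generality.
1. T is the midpoint of JA ⇒ T = (0, 1/2)
2. E lies on line AT with AE:ET = 2:1 ⇒ E = (0, 2/3)
3. Y lies on line ST with SY:YT = 1:2 ⇒ Y = (2/3, 1/6)
through E parallel to JY: direction (2/3, 1/6); meets ST at Q = (-2/9, 11/18)
Q = S + t·(T−S) with t = 11/9

t = 11/9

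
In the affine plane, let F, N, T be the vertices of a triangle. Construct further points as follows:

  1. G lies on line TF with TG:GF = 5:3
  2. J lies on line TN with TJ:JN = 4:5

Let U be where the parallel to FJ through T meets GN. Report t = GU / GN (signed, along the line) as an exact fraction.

t = -5/13

Set F = (0, 0), N = (1, 0), T = (0, 1); any affine frame gives the same invariant.
1. G lies on line TF with TG:GF = 5:3 ⇒ G = (0, 3/8)
2. J lies on line TN with TJ:JN = 4:5 ⇒ J = (4/9, 5/9)
through T parallel to FJ: direction (4/9, 5/9); meets GN at U = (-5/13, 27/52)
U = G + t·(N−G) with t = -5/13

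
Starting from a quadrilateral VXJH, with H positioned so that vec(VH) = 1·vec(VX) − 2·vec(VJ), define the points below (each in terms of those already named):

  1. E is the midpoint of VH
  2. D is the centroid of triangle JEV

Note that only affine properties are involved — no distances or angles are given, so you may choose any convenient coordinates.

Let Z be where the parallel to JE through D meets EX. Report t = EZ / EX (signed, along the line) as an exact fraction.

Assign V = (0, 0), X = (1, 0), J = (0, 1), H = (1, -2) — the answer is frame-independent, so this choice is without loss of generality.
1. E is the midpoint of VH ⇒ E = (1/2, -1)
2. D is the centroid of triangle JEV ⇒ D = (1/6, 0)
through D parallel to JE: direction (1/2, -2); meets EX at Z = (4/9, -10/9)
Z = E + t·(X−E) with t = -1/9

t = -1/9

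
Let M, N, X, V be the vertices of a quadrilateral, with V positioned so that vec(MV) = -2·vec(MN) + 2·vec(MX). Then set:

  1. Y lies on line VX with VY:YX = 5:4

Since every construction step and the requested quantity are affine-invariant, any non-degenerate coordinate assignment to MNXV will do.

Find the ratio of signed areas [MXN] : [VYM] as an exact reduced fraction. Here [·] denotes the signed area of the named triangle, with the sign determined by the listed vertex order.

Set M = (0, 0), N = (1, 0), X = (0, 1), V = (-2, 2); any affine frame gives the same invariant.
1. Y lies on line VX with VY:YX = 5:4 ⇒ Y = (-8/9, 13/9)
2·[MXN] = -1, 2·[VYM] = -10/9
[MXN]:[VYM] = -1:-10/9 = 9/10

[MXN]:[VYM] = 9/10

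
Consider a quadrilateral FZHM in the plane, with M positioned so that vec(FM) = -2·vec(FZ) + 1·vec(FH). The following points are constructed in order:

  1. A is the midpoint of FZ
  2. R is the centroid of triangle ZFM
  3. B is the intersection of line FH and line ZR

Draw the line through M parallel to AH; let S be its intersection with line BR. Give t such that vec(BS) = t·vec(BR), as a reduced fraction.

Work in coordinates with F = (0, 0), Z = (1, 0), H = (0, 1), M = (-2, 1).
1. A is the midpoint of FZ ⇒ A = (1/2, 0)
2. R is the centroid of triangle ZFM ⇒ R = (-1/3, 1/3)
3. B is the intersection of line FH and line ZR ⇒ B = (0, 1/4)
through M parallel to AH: direction (-1/2, 1); meets BR at S = (-13/7, 5/7)
S = B + t·(R−B) with t = 39/7

t = 39/7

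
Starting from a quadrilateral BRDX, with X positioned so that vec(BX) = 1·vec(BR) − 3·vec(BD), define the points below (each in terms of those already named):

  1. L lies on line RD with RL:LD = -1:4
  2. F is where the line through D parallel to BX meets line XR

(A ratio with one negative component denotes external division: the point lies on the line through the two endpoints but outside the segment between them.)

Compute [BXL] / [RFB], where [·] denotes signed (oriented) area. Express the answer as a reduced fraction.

Set B = (0, 0), R = (1, 0), D = (0, 1), X = (1, -3); any affine frame gives the same invariant.
1. L lies on line RD with RL:LD = -1:4 ⇒ L = (4/3, -1/3)
2. F is where the line through D parallel to BX meets line XR ⇒ F = (1, -2)
2·[BXL] = 11/3, 2·[RFB] = -2
[BXL]:[RFB] = 11/3:-2 = -11/6

[BXL]:[RFB] = -11/6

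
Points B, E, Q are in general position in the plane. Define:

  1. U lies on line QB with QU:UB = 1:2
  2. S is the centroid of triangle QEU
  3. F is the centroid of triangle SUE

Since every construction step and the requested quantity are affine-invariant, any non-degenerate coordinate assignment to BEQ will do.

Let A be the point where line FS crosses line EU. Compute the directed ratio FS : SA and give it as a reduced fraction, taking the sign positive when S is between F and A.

Work in coordinates with B = (0, 0), E = (1, 0), Q = (0, 1).
1. U lies on line QB with QU:UB = 1:2 ⇒ U = (0, 2/3)
2. S is the centroid of triangle QEU ⇒ S = (1/3, 5/9)
3. F is the centroid of triangle SUE ⇒ F = (4/9, 11/27)
line FS meets EU at A = (1/2, 1/3)
S = F + t·(A−F) with t = -2, so FS:SA = -2:3

FS:SA = -2/3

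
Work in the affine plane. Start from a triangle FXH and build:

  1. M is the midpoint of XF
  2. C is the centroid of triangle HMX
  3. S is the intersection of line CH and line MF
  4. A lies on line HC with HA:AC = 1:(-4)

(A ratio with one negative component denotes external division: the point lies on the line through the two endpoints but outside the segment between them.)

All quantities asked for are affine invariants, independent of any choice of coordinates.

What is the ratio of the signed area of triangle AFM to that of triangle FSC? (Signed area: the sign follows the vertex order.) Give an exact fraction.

[AFM]:[FSC] = 22/9

Choose coordinates F = (0, 0), X = (1, 0), H = (0, 1).
1. M is the midpoint of XF ⇒ M = (1/2, 0)
2. C is the centroid of triangle HMX ⇒ C = (1/2, 1/3)
3. S is the intersection of line CH and line MF ⇒ S = (3/4, 0)
4. A lies on line HC with HA:AC = 1:(-4) ⇒ A = (-1/6, 11/9)
2·[AFM] = 11/18, 2·[FSC] = 1/4
[AFM]:[FSC] = 11/18:1/4 = 22/9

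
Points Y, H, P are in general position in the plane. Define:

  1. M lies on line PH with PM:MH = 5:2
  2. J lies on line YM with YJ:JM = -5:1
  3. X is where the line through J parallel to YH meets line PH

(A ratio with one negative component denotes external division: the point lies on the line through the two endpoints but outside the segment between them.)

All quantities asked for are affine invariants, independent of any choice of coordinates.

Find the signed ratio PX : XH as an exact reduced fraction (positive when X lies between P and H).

PX:XH = 9/5

Assign Y = (0, 0), H = (1, 0), P = (0, 1) — the answer is frame-independent, so this choice is without loss of generality.
1. M lies on line PH with PM:MH = 5:2 ⇒ M = (5/7, 2/7)
2. J lies on line YM with YJ:JM = -5:1 ⇒ J = (25/28, 5/14)
3. X is where the line through J parallel to YH meets line PH ⇒ X = (9/14, 5/14)
X = P + t·(H−P) with t = 9/14, so PX:XH = t:(1−t) = 9/14:5/14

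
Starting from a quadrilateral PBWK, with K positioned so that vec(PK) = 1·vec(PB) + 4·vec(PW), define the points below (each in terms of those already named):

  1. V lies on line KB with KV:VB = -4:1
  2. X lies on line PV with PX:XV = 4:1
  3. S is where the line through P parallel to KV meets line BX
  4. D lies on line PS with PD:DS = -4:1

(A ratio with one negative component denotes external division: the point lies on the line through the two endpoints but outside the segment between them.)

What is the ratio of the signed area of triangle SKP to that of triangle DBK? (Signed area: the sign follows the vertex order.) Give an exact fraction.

Work in coordinates with P = (0, 0), B = (1, 0), W = (0, 1), K = (1, 4).
1. V lies on line KB with KV:VB = -4:1 ⇒ V = (1, -4/3)
2. X lies on line PV with PX:XV = 4:1 ⇒ X = (4/5, -16/15)
3. S is where the line through P parallel to KV meets line BX ⇒ S = (0, -16/3)
4. D lies on line PS with PD:DS = -4:1 ⇒ D = (0, -64/9)
2·[SKP] = 16/3, 2·[DBK] = 4
[SKP]:[DBK] = 16/3:4 = 4/3

[SKP]:[DBK] = 4/3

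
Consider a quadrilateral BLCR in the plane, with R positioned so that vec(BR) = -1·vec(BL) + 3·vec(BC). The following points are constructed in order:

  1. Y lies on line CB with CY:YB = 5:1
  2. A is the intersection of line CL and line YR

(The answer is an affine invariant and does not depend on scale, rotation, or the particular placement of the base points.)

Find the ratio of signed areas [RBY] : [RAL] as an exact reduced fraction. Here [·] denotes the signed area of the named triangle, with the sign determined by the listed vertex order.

Work in coordinates with B = (0, 0), L = (1, 0), C = (0, 1), R = (-1, 3).
1. Y lies on line CB with CY:YB = 5:1 ⇒ Y = (0, 1/6)
2. A is the intersection of line CL and line YR ⇒ A = (-5/11, 16/11)
2·[RBY] = 1/6, 2·[RAL] = 16/11
[RBY]:[RAL] = 1/6:16/11 = 11/96

[RBY]:[RAL] = 11/96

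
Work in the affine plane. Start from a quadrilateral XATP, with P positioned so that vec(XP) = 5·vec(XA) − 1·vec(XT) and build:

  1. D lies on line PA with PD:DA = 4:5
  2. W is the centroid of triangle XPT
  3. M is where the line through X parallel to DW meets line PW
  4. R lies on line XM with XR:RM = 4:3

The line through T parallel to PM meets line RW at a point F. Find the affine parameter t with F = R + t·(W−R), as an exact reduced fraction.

t = 10/3

Set X = (0, 0), A = (1, 0), T = (0, 1), P = (5, -1); any affine frame gives the same invariant.
1. D lies on line PA with PD:DA = 4:5 ⇒ D = (29/9, -5/9)
2. W is the centroid of triangle XPT ⇒ W = (5/3, 0)
3. M is where the line through X parallel to DW meets line PW ⇒ M = (-35/4, 25/8)
4. R lies on line XM with XR:RM = 4:3 ⇒ R = (-5, 25/14)
through T parallel to PM: direction (-55/4, 33/8); meets RW at F = (155/9, -25/6)
F = R + t·(W−R) with t = 10/3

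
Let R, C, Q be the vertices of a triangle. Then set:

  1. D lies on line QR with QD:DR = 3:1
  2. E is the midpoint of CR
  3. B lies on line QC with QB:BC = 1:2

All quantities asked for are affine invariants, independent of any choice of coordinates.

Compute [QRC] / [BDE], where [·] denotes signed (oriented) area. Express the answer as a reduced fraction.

[QRC]:[BDE] = 24/7

Set R = (0, 0), C = (1, 0), Q = (0, 1); any affine frame gives the same invariant.
1. D lies on line QR with QD:DR = 3:1 ⇒ D = (0, 1/4)
2. E is the midpoint of CR ⇒ E = (1/2, 0)
3. B lies on line QC with QB:BC = 1:2 ⇒ B = (1/3, 2/3)
2·[QRC] = 1, 2·[BDE] = 7/24
[QRC]:[BDE] = 1:7/24 = 24/7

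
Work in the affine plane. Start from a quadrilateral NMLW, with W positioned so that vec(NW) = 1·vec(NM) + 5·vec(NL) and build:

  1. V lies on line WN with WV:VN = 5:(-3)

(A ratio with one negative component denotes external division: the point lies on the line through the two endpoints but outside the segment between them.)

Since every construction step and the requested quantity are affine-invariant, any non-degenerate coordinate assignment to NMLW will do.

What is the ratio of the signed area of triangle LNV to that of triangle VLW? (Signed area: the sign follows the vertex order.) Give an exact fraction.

[LNV]:[VLW] = 3/5

Set N = (0, 0), M = (1, 0), L = (0, 1), W = (1, 5); any affine frame gives the same invariant.
1. V lies on line WN with WV:VN = 5:(-3) ⇒ V = (-3/2, -15/2)
2·[LNV] = -3/2, 2·[VLW] = -5/2
[LNV]:[VLW] = -3/2:-5/2 = 3/5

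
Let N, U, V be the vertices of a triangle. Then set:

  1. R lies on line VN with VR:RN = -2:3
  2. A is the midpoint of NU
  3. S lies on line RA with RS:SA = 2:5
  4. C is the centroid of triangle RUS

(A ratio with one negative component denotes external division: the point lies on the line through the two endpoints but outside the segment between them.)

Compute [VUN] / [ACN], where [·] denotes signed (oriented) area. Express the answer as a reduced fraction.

[VUN]:[ACN] = -7/6

Work in coordinates with N = (0, 0), U = (1, 0), V = (0, 1).
1. R lies on line VN with VR:RN = -2:3 ⇒ R = (0, 3)
2. A is the midpoint of NU ⇒ A = (1/2, 0)
3. S lies on line RA with RS:SA = 2:5 ⇒ S = (1/7, 15/7)
4. C is the centroid of triangle RUS ⇒ C = (8/21, 12/7)
2·[VUN] = -1, 2·[ACN] = 6/7
[VUN]:[ACN] = -1:6/7 = -7/6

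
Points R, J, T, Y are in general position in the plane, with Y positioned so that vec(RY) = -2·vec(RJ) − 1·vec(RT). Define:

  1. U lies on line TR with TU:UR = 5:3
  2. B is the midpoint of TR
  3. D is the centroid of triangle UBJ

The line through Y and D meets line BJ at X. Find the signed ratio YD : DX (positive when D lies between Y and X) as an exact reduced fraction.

YD:DX = 59

Choose coordinates R = (0, 0), J = (1, 0), T = (0, 1), Y = (-2, -1).
1. U lies on line TR with TU:UR = 5:3 ⇒ U = (0, 3/8)
2. B is the midpoint of TR ⇒ B = (0, 1/2)
3. D is the centroid of triangle UBJ ⇒ D = (1/3, 7/24)
line YD meets BJ at X = (22/59, 37/118)
D = Y + t·(X−Y) with t = 59/60, so YD:DX = 59/60:1/60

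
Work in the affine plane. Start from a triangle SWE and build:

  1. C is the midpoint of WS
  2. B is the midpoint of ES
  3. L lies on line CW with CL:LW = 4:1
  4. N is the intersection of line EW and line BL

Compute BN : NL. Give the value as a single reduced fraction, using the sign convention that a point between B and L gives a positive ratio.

BN:NL = -5

Choose coordinates S = (0, 0), W = (1, 0), E = (0, 1).
1. C is the midpoint of WS ⇒ C = (1/2, 0)
2. B is the midpoint of ES ⇒ B = (0, 1/2)
3. L lies on line CW with CL:LW = 4:1 ⇒ L = (9/10, 0)
4. N is the intersection of line EW and line BL ⇒ N = (9/8, -1/8)
N = B + t·(L−B) with t = 5/4, so BN:NL = t:(1−t) = 5/4:-1/4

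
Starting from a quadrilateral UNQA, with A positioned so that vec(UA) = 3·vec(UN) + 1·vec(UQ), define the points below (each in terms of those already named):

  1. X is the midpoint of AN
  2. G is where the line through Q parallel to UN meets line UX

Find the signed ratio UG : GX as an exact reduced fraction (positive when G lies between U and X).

Assign U = (0, 0), N = (1, 0), Q = (0, 1), A = (3, 1) — the answer is frame-independent, so this choice is without loss of generality.
1. X is the midpoint of AN ⇒ X = (2, 1/2)
2. G is where the line through Q parallel to UN meets line UX ⇒ G = (4, 1)
G = U + t·(X−U) with t = 2, so UG:GX = t:(1−t) = 2:-1

UG:GX = -2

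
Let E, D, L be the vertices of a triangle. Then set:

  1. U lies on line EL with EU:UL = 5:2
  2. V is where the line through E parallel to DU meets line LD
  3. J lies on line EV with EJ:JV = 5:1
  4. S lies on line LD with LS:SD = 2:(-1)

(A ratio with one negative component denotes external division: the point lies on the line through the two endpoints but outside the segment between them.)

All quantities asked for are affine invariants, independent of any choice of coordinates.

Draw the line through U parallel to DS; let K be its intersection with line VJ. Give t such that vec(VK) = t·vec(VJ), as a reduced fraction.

t = 12/7

Set E = (0, 0), D = (1, 0), L = (0, 1); any affine frame gives the same invariant.
1. U lies on line EL with EU:UL = 5:2 ⇒ U = (0, 5/7)
2. V is where the line through E parallel to DU meets line LD ⇒ V = (7/2, -5/2)
3. J lies on line EV with EJ:JV = 5:1 ⇒ J = (35/12, -25/12)
4. S lies on line LD with LS:SD = 2:(-1) ⇒ S = (2, -1)
through U parallel to DS: direction (1, -1); meets VJ at K = (5/2, -25/14)
K = V + t·(J−V) with t = 12/7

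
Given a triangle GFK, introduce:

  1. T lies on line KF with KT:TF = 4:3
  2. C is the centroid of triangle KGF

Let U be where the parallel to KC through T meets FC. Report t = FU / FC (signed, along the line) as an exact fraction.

Work in coordinates with G = (0, 0), F = (1, 0), K = (0, 1).
1. T lies on line KF with KT:TF = 4:3 ⇒ T = (4/7, 3/7)
2. C is the centroid of triangle KGF ⇒ C = (1/3, 1/3)
through T parallel to KC: direction (1/3, -2/3); meets FC at U = (5/7, 1/7)
U = F + t·(C−F) with t = 3/7

t = 3/7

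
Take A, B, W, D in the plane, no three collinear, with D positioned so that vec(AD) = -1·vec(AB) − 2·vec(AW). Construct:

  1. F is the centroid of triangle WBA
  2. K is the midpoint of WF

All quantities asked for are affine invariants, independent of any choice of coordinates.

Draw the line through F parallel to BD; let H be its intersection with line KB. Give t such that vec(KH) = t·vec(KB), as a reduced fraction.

t = 1/3

Work in coordinates with A = (0, 0), B = (1, 0), W = (0, 1), D = (-1, -2).
1. F is the centroid of triangle WBA ⇒ F = (1/3, 1/3)
2. K is the midpoint of WF ⇒ K = (1/6, 2/3)
through F parallel to BD: direction (-2, -2); meets KB at H = (4/9, 4/9)
H = K + t·(B−K) with t = 1/3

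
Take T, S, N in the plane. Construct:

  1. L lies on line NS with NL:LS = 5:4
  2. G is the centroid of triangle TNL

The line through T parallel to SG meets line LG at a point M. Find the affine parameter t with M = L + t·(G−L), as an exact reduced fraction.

t = 17/4

Assign T = (0, 0), S = (1, 0), N = (0, 1) — the answer is frame-independent, so this choice is without loss of generality.
1. L lies on line NS with NL:LS = 5:4 ⇒ L = (5/9, 4/9)
2. G is the centroid of triangle TNL ⇒ G = (5/27, 13/27)
through T parallel to SG: direction (-22/27, 13/27); meets LG at M = (-55/54, 65/108)
M = L + t·(G−L) with t = 17/4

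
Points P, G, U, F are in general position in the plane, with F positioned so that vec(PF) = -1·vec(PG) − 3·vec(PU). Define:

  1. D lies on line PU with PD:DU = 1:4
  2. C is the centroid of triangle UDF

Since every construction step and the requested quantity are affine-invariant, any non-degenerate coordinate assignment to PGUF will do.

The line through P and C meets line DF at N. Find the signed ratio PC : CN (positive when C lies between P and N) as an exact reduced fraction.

PC:CN = -7/4

Assign P = (0, 0), G = (1, 0), U = (0, 1), F = (-1, -3) — the answer is frame-independent, so this choice is without loss of generality.
1. D lies on line PU with PD:DU = 1:4 ⇒ D = (0, 1/5)
2. C is the centroid of triangle UDF ⇒ C = (-1/3, -3/5)
line PC meets DF at N = (-1/7, -9/35)
C = P + t·(N−P) with t = 7/3, so PC:CN = 7/3:-4/3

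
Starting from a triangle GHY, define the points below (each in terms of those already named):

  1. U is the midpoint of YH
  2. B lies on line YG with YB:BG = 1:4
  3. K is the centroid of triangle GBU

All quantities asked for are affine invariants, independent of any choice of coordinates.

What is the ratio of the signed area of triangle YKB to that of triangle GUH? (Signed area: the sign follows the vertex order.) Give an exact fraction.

Set G = (0, 0), H = (1, 0), Y = (0, 1); any affine frame gives the same invariant.
1. U is the midpoint of YH ⇒ U = (1/2, 1/2)
2. B lies on line YG with YB:BG = 1:4 ⇒ B = (0, 4/5)
3. K is the centroid of triangle GBU ⇒ K = (1/6, 13/30)
2·[YKB] = -1/30, 2·[GUH] = -1/2
[YKB]:[GUH] = -1/30:-1/2 = 1/15

[YKB]:[GUH] = 1/15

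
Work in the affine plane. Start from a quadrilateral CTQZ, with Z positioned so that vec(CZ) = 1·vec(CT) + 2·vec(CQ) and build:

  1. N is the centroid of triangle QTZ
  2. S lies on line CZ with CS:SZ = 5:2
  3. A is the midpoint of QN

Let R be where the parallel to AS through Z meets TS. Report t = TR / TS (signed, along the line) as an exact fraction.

t = 8/7

Work in coordinates with C = (0, 0), T = (1, 0), Q = (0, 1), Z = (1, 2).
1. N is the centroid of triangle QTZ ⇒ N = (2/3, 1)
2. S lies on line CZ with CS:SZ = 5:2 ⇒ S = (5/7, 10/7)
3. A is the midpoint of QN ⇒ A = (1/3, 1)
through Z parallel to AS: direction (8/21, 3/7); meets TS at R = (33/49, 80/49)
R = T + t·(S−T) with t = 8/7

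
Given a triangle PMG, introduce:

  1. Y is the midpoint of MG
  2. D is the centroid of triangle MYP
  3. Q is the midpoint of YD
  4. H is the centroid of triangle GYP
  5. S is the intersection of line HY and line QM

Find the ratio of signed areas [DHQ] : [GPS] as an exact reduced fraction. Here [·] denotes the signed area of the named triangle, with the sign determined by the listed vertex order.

Assign P = (0, 0), M = (1, 0), G = (0, 1) — the answer is frame-independent, so this choice is without loss of generality.
1. Y is the midpoint of MG ⇒ Y = (1/2, 1/2)
2. D is the centroid of triangle MYP ⇒ D = (1/2, 1/6)
3. Q is the midpoint of YD ⇒ Q = (1/2, 1/3)
4. H is the centroid of triangle GYP ⇒ H = (1/6, 1/2)
5. S is the intersection of line HY and line QM ⇒ S = (1/4, 1/2)
2·[DHQ] = -1/18, 2·[GPS] = 1/4
[DHQ]:[GPS] = -1/18:1/4 = -2/9

[DHQ]:[GPS] = -2/9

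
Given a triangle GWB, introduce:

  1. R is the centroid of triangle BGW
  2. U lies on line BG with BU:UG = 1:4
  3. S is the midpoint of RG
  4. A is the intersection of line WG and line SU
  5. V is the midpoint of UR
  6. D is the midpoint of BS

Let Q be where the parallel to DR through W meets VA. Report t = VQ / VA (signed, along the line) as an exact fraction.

t = -76/149

Work in coordinates with G = (0, 0), W = (1, 0), B = (0, 1).
1. R is the centroid of triangle BGW ⇒ R = (1/3, 1/3)
2. U lies on line BG with BU:UG = 1:4 ⇒ U = (0, 4/5)
3. S is the midpoint of RG ⇒ S = (1/6, 1/6)
4. A is the intersection of line WG and line SU ⇒ A = (4/19, 0)
5. V is the midpoint of UR ⇒ V = (1/6, 17/30)
6. D is the midpoint of BS ⇒ D = (1/12, 7/12)
through W parallel to DR: direction (1/4, -1/4); meets VA at Q = (43/298, 255/298)
Q = V + t·(A−V) with t = -76/149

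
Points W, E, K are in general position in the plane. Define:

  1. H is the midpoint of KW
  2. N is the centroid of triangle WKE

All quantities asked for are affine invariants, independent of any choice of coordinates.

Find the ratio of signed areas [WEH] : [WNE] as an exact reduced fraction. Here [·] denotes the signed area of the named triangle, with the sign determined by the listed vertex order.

Choose coordinates W = (0, 0), E = (1, 0), K = (0, 1).
1. H is the midpoint of KW ⇒ H = (0, 1/2)
2. N is the centroid of triangle WKE ⇒ N = (1/3, 1/3)
2·[WEH] = 1/2, 2·[WNE] = -1/3
[WEH]:[WNE] = 1/2:-1/3 = -3/2

[WEH]:[WNE] = -3/2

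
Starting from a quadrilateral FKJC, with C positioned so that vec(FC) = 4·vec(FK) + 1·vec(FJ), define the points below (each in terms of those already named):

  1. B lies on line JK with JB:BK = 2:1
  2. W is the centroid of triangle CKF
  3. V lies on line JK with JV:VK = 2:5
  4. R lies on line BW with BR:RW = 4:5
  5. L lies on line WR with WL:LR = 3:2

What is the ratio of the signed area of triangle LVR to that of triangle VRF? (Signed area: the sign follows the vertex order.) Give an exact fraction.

Work in coordinates with F = (0, 0), K = (1, 0), J = (0, 1), C = (4, 1).
1. B lies on line JK with JB:BK = 2:1 ⇒ B = (2/3, 1/3)
2. W is the centroid of triangle CKF ⇒ W = (5/3, 1/3)
3. V lies on line JK with JV:VK = 2:5 ⇒ V = (2/7, 5/7)
4. R lies on line BW with BR:RW = 4:5 ⇒ R = (10/9, 1/3)
5. L lies on line WR with WL:LR = 3:2 ⇒ L = (4/3, 1/3)
2·[LVR] = 16/189, 2·[VRF] = -44/63
[LVR]:[VRF] = 16/189:-44/63 = -4/33

[LVR]:[VRF] = -4/33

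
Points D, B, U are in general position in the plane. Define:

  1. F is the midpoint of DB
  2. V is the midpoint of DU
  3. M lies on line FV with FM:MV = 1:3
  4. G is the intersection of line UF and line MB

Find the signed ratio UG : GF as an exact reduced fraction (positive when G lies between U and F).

Set D = (0, 0), B = (1, 0), U = (0, 1); any affine frame gives the same invariant.
1. F is the midpoint of DB ⇒ F = (1/2, 0)
2. V is the midpoint of DU ⇒ V = (0, 1/2)
3. M lies on line FV with FM:MV = 1:3 ⇒ M = (3/8, 1/8)
4. G is the intersection of line UF and line MB ⇒ G = (4/9, 1/9)
G = U + t·(F−U) with t = 8/9, so UG:GF = t:(1−t) = 8/9:1/9

UG:GF = 8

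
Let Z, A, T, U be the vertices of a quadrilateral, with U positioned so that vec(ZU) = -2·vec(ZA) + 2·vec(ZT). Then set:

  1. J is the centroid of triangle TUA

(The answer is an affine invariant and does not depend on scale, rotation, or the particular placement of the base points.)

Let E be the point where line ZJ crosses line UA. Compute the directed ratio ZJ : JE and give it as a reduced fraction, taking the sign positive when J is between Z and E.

Set Z = (0, 0), A = (1, 0), T = (0, 1), U = (-2, 2); any affine frame gives the same invariant.
1. J is the centroid of triangle TUA ⇒ J = (-1/3, 1)
line ZJ meets UA at E = (-2/7, 6/7)
J = Z + t·(E−Z) with t = 7/6, so ZJ:JE = 7/6:-1/6

ZJ:JE = -7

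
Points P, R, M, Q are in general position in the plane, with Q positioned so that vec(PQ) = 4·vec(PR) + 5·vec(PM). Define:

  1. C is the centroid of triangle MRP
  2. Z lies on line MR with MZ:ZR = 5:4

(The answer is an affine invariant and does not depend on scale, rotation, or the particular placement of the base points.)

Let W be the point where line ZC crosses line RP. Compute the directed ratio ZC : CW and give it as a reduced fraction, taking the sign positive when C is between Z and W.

Set P = (0, 0), R = (1, 0), M = (0, 1), Q = (4, 5); any affine frame gives the same invariant.
1. C is the centroid of triangle MRP ⇒ C = (1/3, 1/3)
2. Z lies on line MR with MZ:ZR = 5:4 ⇒ Z = (5/9, 4/9)
line ZC meets RP at W = (-1/3, 0)
C = Z + t·(W−Z) with t = 1/4, so ZC:CW = 1/4:3/4

ZC:CW = 1/3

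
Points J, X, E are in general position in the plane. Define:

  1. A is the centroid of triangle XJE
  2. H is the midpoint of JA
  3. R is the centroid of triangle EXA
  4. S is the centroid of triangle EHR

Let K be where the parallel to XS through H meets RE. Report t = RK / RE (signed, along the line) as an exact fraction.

Assign J = (0, 0), X = (1, 0), E = (0, 1) — the answer is frame-independent, so this choice is without loss of generality.
1. A is the centroid of triangle XJE ⇒ A = (1/3, 1/3)
2. H is the midpoint of JA ⇒ H = (1/6, 1/6)
3. R is the centroid of triangle EXA ⇒ R = (4/9, 4/9)
4. S is the centroid of triangle EHR ⇒ S = (11/54, 29/54)
through H parallel to XS: direction (-43/54, 29/54); meets RE at K = (124/99, -56/99)
K = R + t·(E−R) with t = -20/11

t = -20/11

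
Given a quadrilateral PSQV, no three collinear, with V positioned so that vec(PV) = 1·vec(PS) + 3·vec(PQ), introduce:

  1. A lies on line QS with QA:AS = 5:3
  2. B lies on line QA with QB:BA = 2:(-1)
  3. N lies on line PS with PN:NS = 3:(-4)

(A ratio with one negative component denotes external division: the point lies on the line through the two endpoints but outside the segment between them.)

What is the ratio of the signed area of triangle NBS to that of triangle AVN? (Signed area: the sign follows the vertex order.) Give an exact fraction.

[NBS]:[AVN] = 8/75

Choose coordinates P = (0, 0), S = (1, 0), Q = (0, 1), V = (1, 3).
1. A lies on line QS with QA:AS = 5:3 ⇒ A = (5/8, 3/8)
2. B lies on line QA with QB:BA = 2:(-1) ⇒ B = (5/4, -1/4)
3. N lies on line PS with PN:NS = 3:(-4) ⇒ N = (-3, 0)
2·[NBS] = 1, 2·[AVN] = 75/8
[NBS]:[AVN] = 1:75/8 = 8/75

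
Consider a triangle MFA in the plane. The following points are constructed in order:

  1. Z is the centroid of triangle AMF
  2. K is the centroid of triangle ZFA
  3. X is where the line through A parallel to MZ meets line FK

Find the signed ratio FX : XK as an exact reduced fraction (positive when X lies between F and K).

Work in coordinates with M = (0, 0), F = (1, 0), A = (0, 1).
1. Z is the centroid of triangle AMF ⇒ Z = (1/3, 1/3)
2. K is the centroid of triangle ZFA ⇒ K = (4/9, 4/9)
3. X is where the line through A parallel to MZ meets line FK ⇒ X = (-1/9, 8/9)
X = F + t·(K−F) with t = 2, so FX:XK = t:(1−t) = 2:-1

FX:XK = -2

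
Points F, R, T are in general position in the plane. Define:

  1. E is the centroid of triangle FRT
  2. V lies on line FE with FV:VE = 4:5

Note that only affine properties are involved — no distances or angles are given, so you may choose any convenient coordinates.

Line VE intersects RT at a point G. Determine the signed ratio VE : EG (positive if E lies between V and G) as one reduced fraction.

Set F = (0, 0), R = (1, 0), T = (0, 1); any affine frame gives the same invariant.
1. E is the centroid of triangle FRT ⇒ E = (1/3, 1/3)
2. V lies on line FE with FV:VE = 4:5 ⇒ V = (4/27, 4/27)
line VE meets RT at G = (1/2, 1/2)
E = V + t·(G−V) with t = 10/19, so VE:EG = 10/19:9/19

VE:EG = 10/9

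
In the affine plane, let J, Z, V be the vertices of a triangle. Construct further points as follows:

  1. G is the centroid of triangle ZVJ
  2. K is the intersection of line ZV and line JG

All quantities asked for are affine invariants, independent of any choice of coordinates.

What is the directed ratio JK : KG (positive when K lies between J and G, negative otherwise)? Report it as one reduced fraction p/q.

JK:KG = -3

Assign J = (0, 0), Z = (1, 0), V = (0, 1) — the answer is frame-independent, so this choice is without loss of generality.
1. G is the centroid of triangle ZVJ ⇒ G = (1/3, 1/3)
2. K is the intersection of line ZV and line JG ⇒ K = (1/2, 1/2)
K = J + t·(G−J) with t = 3/2, so JK:KG = t:(1−t) = 3/2:-1/2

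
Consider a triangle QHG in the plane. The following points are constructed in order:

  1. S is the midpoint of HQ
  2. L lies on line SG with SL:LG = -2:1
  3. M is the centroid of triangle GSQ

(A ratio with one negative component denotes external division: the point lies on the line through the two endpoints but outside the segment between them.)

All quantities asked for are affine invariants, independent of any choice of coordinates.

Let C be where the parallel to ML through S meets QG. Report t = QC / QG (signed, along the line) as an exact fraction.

Choose coordinates Q = (0, 0), H = (1, 0), G = (0, 1).
1. S is the midpoint of HQ ⇒ S = (1/2, 0)
2. L lies on line SG with SL:LG = -2:1 ⇒ L = (-1/2, 2)
3. M is the centroid of triangle GSQ ⇒ M = (1/6, 1/3)
through S parallel to ML: direction (-2/3, 5/3); meets QG at C = (0, 5/4)
C = Q + t·(G−Q) with t = 5/4

t = 5/4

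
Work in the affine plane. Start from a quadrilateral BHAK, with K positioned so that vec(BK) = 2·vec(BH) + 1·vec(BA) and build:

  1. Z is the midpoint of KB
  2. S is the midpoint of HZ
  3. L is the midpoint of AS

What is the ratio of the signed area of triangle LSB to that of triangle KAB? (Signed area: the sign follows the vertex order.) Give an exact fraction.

Work in coordinates with B = (0, 0), H = (1, 0), A = (0, 1), K = (2, 1).
1. Z is the midpoint of KB ⇒ Z = (1, 1/2)
2. S is the midpoint of HZ ⇒ S = (1, 1/4)
3. L is the midpoint of AS ⇒ L = (1/2, 5/8)
2·[LSB] = -1/2, 2·[KAB] = 2
[LSB]:[KAB] = -1/2:2 = -1/4

[LSB]:[KAB] = -1/4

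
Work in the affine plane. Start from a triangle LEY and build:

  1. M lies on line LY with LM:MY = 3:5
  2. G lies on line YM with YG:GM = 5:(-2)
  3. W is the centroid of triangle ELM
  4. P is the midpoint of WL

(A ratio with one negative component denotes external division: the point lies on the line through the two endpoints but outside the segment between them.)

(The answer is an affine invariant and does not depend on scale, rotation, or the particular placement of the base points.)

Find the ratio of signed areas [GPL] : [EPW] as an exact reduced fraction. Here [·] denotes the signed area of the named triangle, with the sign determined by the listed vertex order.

[GPL]:[EPW] = -1/9

Choose coordinates L = (0, 0), E = (1, 0), Y = (0, 1).
1. M lies on line LY with LM:MY = 3:5 ⇒ M = (0, 3/8)
2. G lies on line YM with YG:GM = 5:(-2) ⇒ G = (0, -1/24)
3. W is the centroid of triangle ELM ⇒ W = (1/3, 1/8)
4. P is the midpoint of WL ⇒ P = (1/6, 1/16)
2·[GPL] = 1/144, 2·[EPW] = -1/16
[GPL]:[EPW] = 1/144:-1/16 = -1/9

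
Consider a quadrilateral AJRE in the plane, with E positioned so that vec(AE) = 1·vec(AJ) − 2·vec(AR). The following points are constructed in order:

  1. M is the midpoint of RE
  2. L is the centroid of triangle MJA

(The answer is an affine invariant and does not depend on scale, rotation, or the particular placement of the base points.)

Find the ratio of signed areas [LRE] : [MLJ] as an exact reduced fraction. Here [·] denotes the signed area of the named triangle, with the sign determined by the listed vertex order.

Work in coordinates with A = (0, 0), J = (1, 0), R = (0, 1), E = (1, -2).
1. M is the midpoint of RE ⇒ M = (1/2, -1/2)
2. L is the centroid of triangle MJA ⇒ L = (1/2, -1/6)
2·[LRE] = 1/3, 2·[MLJ] = -1/6
[LRE]:[MLJ] = 1/3:-1/6 = -2

[LRE]:[MLJ] = -2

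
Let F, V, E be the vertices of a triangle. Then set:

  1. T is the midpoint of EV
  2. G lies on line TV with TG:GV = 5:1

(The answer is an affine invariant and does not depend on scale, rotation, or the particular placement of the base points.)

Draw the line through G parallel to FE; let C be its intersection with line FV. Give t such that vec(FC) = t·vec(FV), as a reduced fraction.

Work in coordinates with F = (0, 0), V = (1, 0), E = (0, 1).
1. T is the midpoint of EV ⇒ T = (1/2, 1/2)
2. G lies on line TV with TG:GV = 5:1 ⇒ G = (11/12, 1/12)
through G parallel to FE: direction (0, 1); meets FV at C = (11/12, 0)
C = F + t·(V−F) with t = 11/12

t = 11/12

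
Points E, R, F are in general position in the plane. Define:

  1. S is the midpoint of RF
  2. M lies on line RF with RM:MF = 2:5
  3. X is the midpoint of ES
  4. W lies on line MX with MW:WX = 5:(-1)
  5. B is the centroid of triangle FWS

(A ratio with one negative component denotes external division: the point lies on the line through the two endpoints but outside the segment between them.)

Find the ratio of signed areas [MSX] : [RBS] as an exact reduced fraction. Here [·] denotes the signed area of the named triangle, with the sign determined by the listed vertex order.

[MSX]:[RBS] = -36/35

Choose coordinates E = (0, 0), R = (1, 0), F = (0, 1).
1. S is the midpoint of RF ⇒ S = (1/2, 1/2)
2. M lies on line RF with RM:MF = 2:5 ⇒ M = (5/7, 2/7)
3. X is the midpoint of ES ⇒ X = (1/4, 1/4)
4. W lies on line MX with MW:WX = 5:(-1) ⇒ W = (15/112, 27/112)
5. B is the centroid of triangle FWS ⇒ B = (71/336, 65/112)
2·[MSX] = 3/28, 2·[RBS] = -5/48
[MSX]:[RBS] = 3/28:-5/48 = -36/35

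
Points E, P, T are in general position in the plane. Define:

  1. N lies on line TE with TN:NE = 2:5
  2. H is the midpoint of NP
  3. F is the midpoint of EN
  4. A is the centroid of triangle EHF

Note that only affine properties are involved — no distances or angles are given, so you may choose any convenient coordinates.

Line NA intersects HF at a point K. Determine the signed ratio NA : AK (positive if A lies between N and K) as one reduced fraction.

NA:AK = -4

Set E = (0, 0), P = (1, 0), T = (0, 1); any affine frame gives the same invariant.
1. N lies on line TE with TN:NE = 2:5 ⇒ N = (0, 5/7)
2. H is the midpoint of NP ⇒ H = (1/2, 5/14)
3. F is the midpoint of EN ⇒ F = (0, 5/14)
4. A is the centroid of triangle EHF ⇒ A = (1/6, 5/21)
line NA meets HF at K = (1/8, 5/14)
A = N + t·(K−N) with t = 4/3, so NA:AK = 4/3:-1/3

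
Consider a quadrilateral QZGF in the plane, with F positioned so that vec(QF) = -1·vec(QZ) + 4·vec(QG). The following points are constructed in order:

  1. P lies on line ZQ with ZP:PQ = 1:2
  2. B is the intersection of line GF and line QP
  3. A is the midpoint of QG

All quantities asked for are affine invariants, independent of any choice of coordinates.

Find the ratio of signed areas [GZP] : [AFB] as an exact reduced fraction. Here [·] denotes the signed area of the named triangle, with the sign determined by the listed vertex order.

Choose coordinates Q = (0, 0), Z = (1, 0), G = (0, 1), F = (-1, 4).
1. P lies on line ZQ with ZP:PQ = 1:2 ⇒ P = (2/3, 0)
2. B is the intersection of line GF and line QP ⇒ B = (1/3, 0)
3. A is the midpoint of QG ⇒ A = (0, 1/2)
2·[GZP] = -1/3, 2·[AFB] = -2/3
[GZP]:[AFB] = -1/3:-2/3 = 1/2

[GZP]:[AFB] = 1/2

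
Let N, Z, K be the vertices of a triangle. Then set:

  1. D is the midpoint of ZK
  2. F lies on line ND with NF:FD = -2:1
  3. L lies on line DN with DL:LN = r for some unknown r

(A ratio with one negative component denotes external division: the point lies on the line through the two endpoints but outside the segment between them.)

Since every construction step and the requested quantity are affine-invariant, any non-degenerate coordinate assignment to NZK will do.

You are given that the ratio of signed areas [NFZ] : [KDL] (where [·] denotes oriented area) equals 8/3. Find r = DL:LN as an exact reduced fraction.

r = 3

Assign N = (0, 0), Z = (1, 0), K = (0, 1) — the answer is frame-independent, so this choice is without loss of generality.
1. D is the midpoint of ZK ⇒ D = (1/2, 1/2)
2. F lies on line ND with NF:FD = -2:1 ⇒ F = (1, 1)
3. With DL:LN = r, write λ = r/(r+1) so L = D + λ·(N−D); L is affine-linear in λ
Every point depending on L is an affine combination of L and λ-independent points, so each such coordinate is linear in λ; the λ² term in each signed area is a multiple of (N−D)×(N−D) = 0, so 2·[NFZ] and 2·[KDL] are each linear in λ. Evaluating at λ=0 and λ=1:
  2·[NFZ] = -1,   2·[KDL] = -1/2·λ
So [NFZ]:[KDL] = (-1) / (-1/2·λ). Setting this equal to 8/3:
  -1 = 8/3·(-1/2·λ)  ⇒  λ = 3/4
Then r = λ/(1−λ) = (3/4)/(1/4) = 3. Check: with r = 3, L = (1/8, 1/8) and [NFZ]:[KDL] = 8/3 as required.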